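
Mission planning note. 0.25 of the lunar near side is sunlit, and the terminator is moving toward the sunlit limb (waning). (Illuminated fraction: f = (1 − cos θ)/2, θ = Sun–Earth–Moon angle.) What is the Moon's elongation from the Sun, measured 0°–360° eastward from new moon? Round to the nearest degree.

300°

Invert f = (1 − cos θ)/2 to get cos θ = 1 − 2(0.25) = 0.500, hence θ₀ = arccos 0.500 = 60.0°.
Since the Moon is past full (waning), take the reflex angle: θ = 360° − 60.0° = 300.0°.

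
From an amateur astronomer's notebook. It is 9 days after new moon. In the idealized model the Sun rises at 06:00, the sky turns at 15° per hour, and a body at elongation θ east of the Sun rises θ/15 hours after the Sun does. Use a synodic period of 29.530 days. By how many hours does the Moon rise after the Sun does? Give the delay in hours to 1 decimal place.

Phase angle: θ = 360°·(9 d)/(29.530 d) = 109.7°.
The Moon trails the Sun by θ/15 = 109.7/15 ≈ 7.31 hours.
So the Moon rises 7.31 h after the Sun.

7.3 h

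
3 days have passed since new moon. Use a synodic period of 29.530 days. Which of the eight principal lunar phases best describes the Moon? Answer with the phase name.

waxing crescent

At 3/29.530 of the cycle, θ ≈ 37° — the waxing crescent range.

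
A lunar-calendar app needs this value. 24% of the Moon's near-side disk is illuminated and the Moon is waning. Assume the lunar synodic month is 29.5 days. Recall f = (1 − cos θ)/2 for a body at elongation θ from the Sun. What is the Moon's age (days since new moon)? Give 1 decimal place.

24.7 days

cos θ = 1 − 2f = 0.520, giving a principal value of 58.7°.
Waning ⇒ past full, so θ = 360° − 58.7° = 301.3°.
At 360°/29.5 d per day, 301.3° corresponds to 24.69 days.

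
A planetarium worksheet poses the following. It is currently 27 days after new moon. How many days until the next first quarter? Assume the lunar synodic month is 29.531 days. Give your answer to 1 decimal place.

First quarter is 0.25 of the way through the cycle: age 0.25 × 29.531 = 7.383 d.
This lunation's first quarter (7.383 d) has passed, so add one period: 36.914 − 27 = 9.914 days.

9.9 days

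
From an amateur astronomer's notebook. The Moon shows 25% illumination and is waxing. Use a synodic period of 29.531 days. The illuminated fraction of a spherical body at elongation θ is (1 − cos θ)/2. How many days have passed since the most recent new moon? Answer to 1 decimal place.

4.9 days

cos θ = 1 − 2f = 0.500, giving a principal value of 60.0°.
Waxing ⇒ before full, so θ = 60.0°.
Age = 29.531 × 60.0°/360° ≈ 4.92 days.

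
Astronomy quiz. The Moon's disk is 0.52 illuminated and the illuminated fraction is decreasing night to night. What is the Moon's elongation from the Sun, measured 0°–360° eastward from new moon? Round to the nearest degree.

cos θ = 1 − 2f = -0.040, giving a principal value of 92.3°.
Waning ⇒ past full, so θ = 360° − 92.3° = 267.7°.

268°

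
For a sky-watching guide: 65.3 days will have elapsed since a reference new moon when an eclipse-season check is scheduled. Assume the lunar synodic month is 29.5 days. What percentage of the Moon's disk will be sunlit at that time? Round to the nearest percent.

65.3 d spans 2 complete synodic months (2 × 29.5 = 59.00 d) plus 6.30 d.
Elongation θ = 360° × 6.30/29.5 ≈ 76.9°.
cos 76.9° = 0.227, so f = (1 − 0.227)/2 = 0.387, so 39%.

39%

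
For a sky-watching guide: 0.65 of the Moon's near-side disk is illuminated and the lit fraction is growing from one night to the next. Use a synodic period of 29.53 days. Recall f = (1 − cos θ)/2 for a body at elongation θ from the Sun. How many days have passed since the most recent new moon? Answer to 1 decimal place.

Invert f = (1 − cos θ)/2 to get cos θ = 1 − 2(0.65) = -0.300, hence θ₀ = arccos -0.300 = 107.5°.
The Moon is waxing (0°–180°), so θ = 107.5° directly.
That fraction of the synodic month is 107.5/360 × 29.53 d ≈ 8.81 d.

8.8 days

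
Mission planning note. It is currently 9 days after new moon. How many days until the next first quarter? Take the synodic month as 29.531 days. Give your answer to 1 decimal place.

First quarter occurs at elongation 90°, i.e. at age 29.531 × 90/360 = 7.383 d.
Already past this cycle's first quarter; the next is at 7.383 + 29.531 = 36.914 d, so 36.914 − 9 = 27.914 days.

27.9 days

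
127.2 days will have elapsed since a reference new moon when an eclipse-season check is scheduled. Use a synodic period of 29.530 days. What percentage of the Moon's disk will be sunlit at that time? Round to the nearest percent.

127.2 d spans 4 complete synodic months (4 × 29.530 = 118.12 d) plus 9.08 d.
Phase angle: θ = 360°·(9.08 d)/(29.530 d) = 110.7°.
With cos θ = (-0.353), the lit fraction is (1 − (-0.353))/2 ≈ 0.677, so 68%.

68%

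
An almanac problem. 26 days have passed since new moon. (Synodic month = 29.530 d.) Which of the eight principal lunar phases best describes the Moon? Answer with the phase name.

waning crescent

θ ≈ 360° × 26/29.530 = 317°, which falls in the waning crescent sector.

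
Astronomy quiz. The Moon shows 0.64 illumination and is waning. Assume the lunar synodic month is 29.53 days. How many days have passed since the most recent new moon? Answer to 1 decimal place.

Invert f = (1 − cos θ)/2 to get cos θ = 1 − 2(0.64) = -0.280, hence θ₀ = arccos -0.280 = 106.3°.
A waning Moon lies in 180°–360°, so θ = 360° − 106.3° = 253.7°.
At 360°/29.53 d per day, 253.7° corresponds to 20.81 days.

20.8 days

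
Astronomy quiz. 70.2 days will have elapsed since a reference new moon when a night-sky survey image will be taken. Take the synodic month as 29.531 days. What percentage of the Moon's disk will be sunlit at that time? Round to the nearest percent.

70.2 d spans 2 complete synodic months (2 × 29.531 = 59.06 d) plus 11.14 d.
Elongation θ = 360° × 11.14/29.531 ≈ 135.8°.
With cos θ = (-0.717), the lit fraction is (1 − (-0.717))/2 ≈ 0.858, so 86%.

86%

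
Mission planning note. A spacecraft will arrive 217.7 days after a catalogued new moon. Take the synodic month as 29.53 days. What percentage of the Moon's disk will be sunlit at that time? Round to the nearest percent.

217.7 d spans 7 complete synodic months (7 × 29.53 = 206.71 d) plus 10.99 d.
Phase angle: θ = 360°·(10.99 d)/(29.53 d) = 134.0°.
cos 134.0° = (-0.694), so f = (1 − (-0.694))/2 = 0.847, so 85%.

85%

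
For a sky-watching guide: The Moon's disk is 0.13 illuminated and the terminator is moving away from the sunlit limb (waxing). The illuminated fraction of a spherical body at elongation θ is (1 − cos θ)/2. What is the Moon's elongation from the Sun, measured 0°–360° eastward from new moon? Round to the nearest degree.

42°

cos θ = 1 − 2f = 0.740, giving a principal value of 42.3°.
Before full moon the principal value applies: θ = 42.3°.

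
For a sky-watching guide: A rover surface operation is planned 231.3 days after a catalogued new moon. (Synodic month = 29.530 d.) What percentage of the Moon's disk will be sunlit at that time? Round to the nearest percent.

231.3/29.530 = 7.833 lunations, so 7 complete cycles and 24.59 d into the next.
The Moon has covered 24.59/29.530 of its cycle, so θ ≈ 360° × 24.59/29.530 = 299.8°.
Illuminated fraction = (1 − cos 299.8°)/2 = (1 − 0.497)/2 ≈ 0.252, so 25%.

25%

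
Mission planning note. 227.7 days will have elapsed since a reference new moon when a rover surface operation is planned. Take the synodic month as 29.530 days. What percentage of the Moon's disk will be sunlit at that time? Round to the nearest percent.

227.7/29.530 = 7.711 lunations, so 7 complete cycles and 20.99 d into the next.
Phase angle: θ = 360°·(20.99 d)/(29.530 d) = 255.9°.
With cos θ = (-0.244), the lit fraction is (1 − (-0.244))/2 ≈ 0.622, so 62%.

62%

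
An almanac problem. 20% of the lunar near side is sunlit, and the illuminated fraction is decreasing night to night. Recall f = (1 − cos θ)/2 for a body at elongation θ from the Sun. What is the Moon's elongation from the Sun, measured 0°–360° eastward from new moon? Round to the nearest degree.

307°

Invert f = (1 − cos θ)/2 to get cos θ = 1 − 2(0.20) = 0.600, hence θ₀ = arccos 0.600 = 53.1°.
Since the Moon is past full (waning), take the reflex angle: θ = 360° − 53.1° = 306.9°.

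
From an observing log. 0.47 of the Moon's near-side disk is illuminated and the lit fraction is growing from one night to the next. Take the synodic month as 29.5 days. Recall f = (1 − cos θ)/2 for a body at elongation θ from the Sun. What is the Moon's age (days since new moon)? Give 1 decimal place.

7.1 days

From f = (1 − cos θ)/2: cos θ = 1 − 2×0.47 = 0.060; arccos → 86.6°.
Waxing ⇒ before full, so θ = 86.6°.
Age = 29.5 × 86.6°/360° ≈ 7.09 days.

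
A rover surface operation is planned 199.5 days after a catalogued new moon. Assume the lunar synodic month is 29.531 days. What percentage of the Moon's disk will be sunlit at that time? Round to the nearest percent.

199.5/29.531 = 6.756 lunations, so 6 complete cycles and 22.31 d into the next.
Elongation θ = 360° × 22.31/29.531 ≈ 272.0°.
cos 272.0° = 0.035, so f = (1 − 0.035)/2 = 0.482, so 48%.

48%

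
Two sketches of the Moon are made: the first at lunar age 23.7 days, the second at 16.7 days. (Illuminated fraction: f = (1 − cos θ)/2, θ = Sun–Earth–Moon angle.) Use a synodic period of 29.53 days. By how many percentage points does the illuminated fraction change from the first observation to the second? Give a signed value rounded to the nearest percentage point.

+62 percentage points

First observation: θ = 360°·23.7/29.53 = 288.9°, so f = 0.338.
Second observation: θ = 203.6°, f = 0.958.
Δf = 0.958 − 0.338 = +0.620, i.e. +62 pp.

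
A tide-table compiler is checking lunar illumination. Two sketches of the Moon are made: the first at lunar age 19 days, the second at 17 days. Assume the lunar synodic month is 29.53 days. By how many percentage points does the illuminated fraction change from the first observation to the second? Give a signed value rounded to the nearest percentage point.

θ₁ = 360° × 19/29.53 = 231.6°, f₁ = (1 − cos θ₁)/2 = 0.810.
θ₂ = 360° × 17/29.53 = 207.2°, f₂ = (1 − cos θ₂)/2 = 0.945.
Change = f₂ − f₁ = +0.134 → +13 percentage points.

+13 pp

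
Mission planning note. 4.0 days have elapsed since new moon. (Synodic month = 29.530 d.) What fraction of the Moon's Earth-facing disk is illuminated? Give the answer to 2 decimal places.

0.17

The Moon has covered 4.0/29.530 of its cycle, so θ ≈ 360° × 4.0/29.530 = 48.8°.
Illuminated fraction = (1 − cos 48.8°)/2 = (1 − 0.659)/2 ≈ 0.170.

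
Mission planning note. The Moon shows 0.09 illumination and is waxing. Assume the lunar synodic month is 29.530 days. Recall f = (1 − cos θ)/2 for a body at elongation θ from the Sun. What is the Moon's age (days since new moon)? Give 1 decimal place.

2.9 days

From f = (1 − cos θ)/2: cos θ = 1 − 2×0.09 = 0.820; arccos → 34.9°.
Before full moon the principal value applies: θ = 34.9°.
Age = 29.530 × 34.9°/360° ≈ 2.86 days.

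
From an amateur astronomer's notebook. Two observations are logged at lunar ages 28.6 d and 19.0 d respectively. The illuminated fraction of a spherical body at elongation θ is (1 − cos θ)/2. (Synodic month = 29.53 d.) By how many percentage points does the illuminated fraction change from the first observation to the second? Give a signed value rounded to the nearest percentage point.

First observation: θ = 360°·28.6/29.53 = 348.7°, so f = 0.010.
Second observation: θ = 231.6°, f = 0.810.
Δf = 0.810 − 0.010 = +0.801, i.e. +80 pp.

+80 pp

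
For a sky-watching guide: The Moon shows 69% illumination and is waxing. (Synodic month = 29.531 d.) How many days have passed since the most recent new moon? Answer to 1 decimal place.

From f = (1 − cos θ)/2: cos θ = 1 − 2×0.69 = -0.380; arccos → 112.3°.
Waxing ⇒ before full, so θ = 112.3°.
At 360°/29.531 d per day, 112.3° corresponds to 9.21 days.

9.2 days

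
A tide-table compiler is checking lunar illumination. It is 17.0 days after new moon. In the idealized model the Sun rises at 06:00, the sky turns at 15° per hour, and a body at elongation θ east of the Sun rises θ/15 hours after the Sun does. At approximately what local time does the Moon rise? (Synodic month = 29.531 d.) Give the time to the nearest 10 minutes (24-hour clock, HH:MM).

The Moon has covered 17.0/29.531 of its cycle, so θ ≈ 360° × 17.0/29.531 = 207.2°.
Delay after the Sun = 207.2° / (15°/h) ≈ 13.82 h.
06:00 + 13.816 h ≈ 19:49 → 19:50 to the nearest ten minutes.

19:50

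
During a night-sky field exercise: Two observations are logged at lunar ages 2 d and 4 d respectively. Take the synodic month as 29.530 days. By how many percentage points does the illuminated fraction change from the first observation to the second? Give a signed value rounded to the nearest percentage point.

θ₁ = 360° × 2/29.530 = 24.4°, f₁ = (1 − cos θ₁)/2 = 0.045.
θ₂ = 360° × 4/29.530 = 48.8°, f₂ = (1 − cos θ₂)/2 = 0.170.
Change = f₂ − f₁ = +0.126 → +13 percentage points.

+13 pp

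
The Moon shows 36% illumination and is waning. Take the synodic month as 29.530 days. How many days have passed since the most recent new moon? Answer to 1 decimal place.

Invert f = (1 − cos θ)/2 to get cos θ = 1 − 2(0.36) = 0.280, hence θ₀ = arccos 0.280 = 73.7°.
Waning ⇒ past full, so θ = 360° − 73.7° = 286.3°.
Age = 29.530 × 286.3°/360° ≈ 23.48 days.

23.5 days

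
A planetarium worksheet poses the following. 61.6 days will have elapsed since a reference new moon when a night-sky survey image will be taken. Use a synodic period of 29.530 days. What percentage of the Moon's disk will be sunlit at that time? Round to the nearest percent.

7%

61.6 d spans 2 complete synodic months (2 × 29.530 = 59.06 d) plus 2.54 d.
The Moon has covered 2.54/29.530 of its cycle, so θ ≈ 360° × 2.54/29.530 = 31.0°.
cos 31.0° = 0.857, so f = (1 − 0.857)/2 = 0.071, so 7%.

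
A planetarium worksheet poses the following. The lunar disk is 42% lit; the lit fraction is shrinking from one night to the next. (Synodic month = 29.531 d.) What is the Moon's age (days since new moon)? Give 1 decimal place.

Invert f = (1 − cos θ)/2 to get cos θ = 1 − 2(0.42) = 0.160, hence θ₀ = arccos 0.160 = 80.8°.
A waning Moon lies in 180°–360°, so θ = 360° − 80.8° = 279.2°.
That fraction of the synodic month is 279.2/360 × 29.531 d ≈ 22.90 d.

22.9 days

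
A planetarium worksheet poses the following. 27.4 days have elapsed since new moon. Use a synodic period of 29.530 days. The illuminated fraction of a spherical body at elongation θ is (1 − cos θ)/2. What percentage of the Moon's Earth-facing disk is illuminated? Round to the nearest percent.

The Moon has covered 27.4/29.530 of its cycle, so θ ≈ 360° × 27.4/29.530 = 334.0°.
Illuminated fraction = (1 − cos 334.0°)/2 = (1 − 0.899)/2 ≈ 0.050, so 5%.

5%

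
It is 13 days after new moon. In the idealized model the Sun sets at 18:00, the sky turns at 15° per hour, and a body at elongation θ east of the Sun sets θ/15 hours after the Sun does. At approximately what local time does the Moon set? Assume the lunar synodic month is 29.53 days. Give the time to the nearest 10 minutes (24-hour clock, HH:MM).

The Moon has covered 13/29.53 of its cycle, so θ ≈ 360° × 13/29.53 = 158.5°.
At 15° of sky rotation per hour, 158.5° corresponds to a 10.57 h lag.
18:00 + 10.566 h ≈ 04:34 → 04:30 to the nearest ten minutes.

04:30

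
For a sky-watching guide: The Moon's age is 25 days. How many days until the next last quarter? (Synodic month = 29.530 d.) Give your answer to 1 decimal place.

Last quarter occurs at elongation 270°, i.e. at age 29.530 × 270/360 = 22.148 d.
Already past this cycle's last quarter; the next is at 22.148 + 29.530 = 51.678 d, so 51.678 − 25 = 26.678 days.

26.7 days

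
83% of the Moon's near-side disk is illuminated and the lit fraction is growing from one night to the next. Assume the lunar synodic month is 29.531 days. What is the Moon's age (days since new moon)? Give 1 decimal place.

10.8 days

From f = (1 − cos θ)/2: cos θ = 1 − 2×0.83 = -0.660; arccos → 131.3°.
The Moon is waxing (0°–180°), so θ = 131.3° directly.
Age = 29.531 × 131.3°/360° ≈ 10.77 days.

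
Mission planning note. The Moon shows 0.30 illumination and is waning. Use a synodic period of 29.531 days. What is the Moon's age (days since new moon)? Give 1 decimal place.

24.1 days

From f = (1 − cos θ)/2: cos θ = 1 − 2×0.30 = 0.400; arccos → 66.4°.
Waning ⇒ past full, so θ = 360° − 66.4° = 293.6°.
That fraction of the synodic month is 293.6/360 × 29.531 d ≈ 24.08 d.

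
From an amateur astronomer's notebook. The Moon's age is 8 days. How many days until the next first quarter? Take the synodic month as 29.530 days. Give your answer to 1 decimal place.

First quarter is 0.25 of the way through the cycle: age 0.25 × 29.530 = 7.383 d.
Already past this cycle's first quarter; the next is at 7.383 + 29.530 = 36.913 d, so 36.913 − 8 = 28.913 days.

28.9 days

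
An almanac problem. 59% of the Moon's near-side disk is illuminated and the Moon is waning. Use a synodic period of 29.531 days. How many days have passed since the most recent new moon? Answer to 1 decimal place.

cos θ = 1 − 2f = -0.180, giving a principal value of 100.4°.
Waning ⇒ past full, so θ = 360° − 100.4° = 259.6°.
Age = 29.531 × 259.6°/360° ≈ 21.30 days.

21.3 days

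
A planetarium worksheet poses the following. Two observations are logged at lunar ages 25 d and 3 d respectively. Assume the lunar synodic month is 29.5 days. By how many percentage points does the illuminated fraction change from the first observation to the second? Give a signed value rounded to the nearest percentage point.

-11 pp

θ₁ = 360° × 25/29.5 = 305.1°, f₁ = (1 − cos θ₁)/2 = 0.213.
θ₂ = 360° × 3/29.5 = 36.6°, f₂ = (1 − cos θ₂)/2 = 0.099.
Change = f₂ − f₁ = -0.114 → -11 percentage points.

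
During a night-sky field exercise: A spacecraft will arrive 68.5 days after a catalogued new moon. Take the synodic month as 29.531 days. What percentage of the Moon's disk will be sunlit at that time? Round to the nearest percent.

68.5/29.531 = 2.320 lunations, so 2 complete cycles and 9.44 d into the next.
Elongation θ = 360° × 9.44/29.531 ≈ 115.1°.
Illuminated fraction = (1 − cos 115.1°)/2 = (1 − (-0.423))/2 ≈ 0.712, so 71%.

71%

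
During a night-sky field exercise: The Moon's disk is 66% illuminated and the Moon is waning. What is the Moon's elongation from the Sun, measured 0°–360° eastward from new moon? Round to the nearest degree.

cos θ = 1 − 2f = -0.320, giving a principal value of 108.7°.
A waning Moon lies in 180°–360°, so θ = 360° − 108.7° = 251.3°.

251°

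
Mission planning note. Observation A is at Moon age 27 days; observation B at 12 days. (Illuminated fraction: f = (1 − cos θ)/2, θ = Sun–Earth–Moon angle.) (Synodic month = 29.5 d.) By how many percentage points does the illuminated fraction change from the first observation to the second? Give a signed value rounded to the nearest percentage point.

First observation: θ = 360°·27/29.5 = 329.5°, so f = 0.069.
Second observation: θ = 146.4°, f = 0.917.
Δf = 0.917 − 0.069 = +0.847, i.e. +85 pp.

+85 pp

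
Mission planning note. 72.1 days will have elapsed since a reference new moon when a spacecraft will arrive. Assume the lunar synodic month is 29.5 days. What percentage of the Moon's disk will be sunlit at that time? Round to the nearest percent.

Reduce mod P: 72.1 − 2×29.5 = 13.10 d into the current lunation.
The Moon has covered 13.10/29.5 of its cycle, so θ ≈ 360° × 13.10/29.5 = 159.9°.
cos 159.9° = (-0.939), so f = (1 − (-0.939))/2 = 0.969, so 97%.

97%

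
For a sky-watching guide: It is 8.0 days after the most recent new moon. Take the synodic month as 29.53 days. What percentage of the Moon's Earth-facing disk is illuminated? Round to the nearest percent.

The Moon has covered 8.0/29.53 of its cycle, so θ ≈ 360° × 8.0/29.53 = 97.5°.
cos 97.5° = (-0.131), so f = (1 − (-0.131))/2 = 0.566, so 57%.

57%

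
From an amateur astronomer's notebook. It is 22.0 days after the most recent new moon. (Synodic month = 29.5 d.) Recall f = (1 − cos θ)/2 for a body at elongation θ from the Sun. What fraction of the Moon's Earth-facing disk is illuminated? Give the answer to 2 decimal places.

The Moon has covered 22.0/29.5 of its cycle, so θ ≈ 360° × 22.0/29.5 = 268.5°.
cos 268.5° = (-0.027), so f = (1 − (-0.027))/2 = 0.513.

0.51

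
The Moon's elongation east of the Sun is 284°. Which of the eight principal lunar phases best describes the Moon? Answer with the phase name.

The last quarter sector spans roughly 248°–292°; 284° falls inside it.

last quarter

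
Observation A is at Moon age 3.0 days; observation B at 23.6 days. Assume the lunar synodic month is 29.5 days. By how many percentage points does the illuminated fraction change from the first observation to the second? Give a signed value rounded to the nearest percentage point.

θ₁ = 360° × 3.0/29.5 = 36.6°, f₁ = (1 − cos θ₁)/2 = 0.099.
θ₂ = 360° × 23.6/29.5 = 288.0°, f₂ = (1 − cos θ₂)/2 = 0.345.
Change = f₂ − f₁ = +0.247 → +25 percentage points.

+25 percentage points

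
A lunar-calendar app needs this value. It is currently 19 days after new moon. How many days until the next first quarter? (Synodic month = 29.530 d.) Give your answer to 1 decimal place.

17.9 days

First quarter occurs at elongation 90°, i.e. at age 29.530 × 90/360 = 7.383 d.
This lunation's first quarter (7.383 d) has passed, so add one period: 36.913 − 19 = 17.913 days.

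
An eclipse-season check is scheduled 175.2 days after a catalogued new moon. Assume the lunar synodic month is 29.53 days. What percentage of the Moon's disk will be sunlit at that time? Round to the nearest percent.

4%

Reduce mod P: 175.2 − 5×29.53 = 27.55 d into the current lunation.
Phase angle: θ = 360°·(27.55 d)/(29.53 d) = 335.9°.
Illuminated fraction = (1 − cos 335.9°)/2 = (1 − 0.913)/2 ≈ 0.044, so 4%.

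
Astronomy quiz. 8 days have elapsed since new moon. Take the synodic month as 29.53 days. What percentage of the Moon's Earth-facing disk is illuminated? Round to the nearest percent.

57%

The Moon has covered 8/29.53 of its cycle, so θ ≈ 360° × 8/29.53 = 97.5°.
cos 97.5° = (-0.131), so f = (1 − (-0.131))/2 = 0.566, so 57%.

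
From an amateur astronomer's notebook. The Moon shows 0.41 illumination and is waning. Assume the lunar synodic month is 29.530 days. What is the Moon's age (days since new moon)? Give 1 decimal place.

23.0 days

cos θ = 1 − 2f = 0.180, giving a principal value of 79.6°.
Since the Moon is past full (waning), take the reflex angle: θ = 360° − 79.6° = 280.4°.
Age = 29.530 × 280.4°/360° ≈ 23.00 days.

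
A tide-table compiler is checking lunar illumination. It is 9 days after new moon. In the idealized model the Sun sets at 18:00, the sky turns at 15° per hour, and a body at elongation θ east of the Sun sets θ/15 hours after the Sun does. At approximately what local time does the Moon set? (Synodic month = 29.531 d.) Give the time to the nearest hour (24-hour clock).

01:00

The Moon has covered 9/29.531 of its cycle, so θ ≈ 360° × 9/29.531 = 109.7°.
Delay after the Sun = 109.7° / (15°/h) ≈ 7.31 h.
18:00 + 7.31 h ≈ 01:19 → 01:00 to the nearest hour.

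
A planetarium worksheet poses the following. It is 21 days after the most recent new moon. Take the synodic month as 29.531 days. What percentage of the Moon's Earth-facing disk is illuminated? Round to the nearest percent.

62%

Elongation θ = 360° × 21/29.531 ≈ 256.0°.
With cos θ = (-0.242), the lit fraction is (1 − (-0.242))/2 ≈ 0.621, so 62%.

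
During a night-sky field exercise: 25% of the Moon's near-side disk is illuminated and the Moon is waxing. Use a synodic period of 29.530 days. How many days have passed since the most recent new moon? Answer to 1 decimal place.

From f = (1 − cos θ)/2: cos θ = 1 − 2×0.25 = 0.500; arccos → 60.0°.
Before full moon the principal value applies: θ = 60.0°.
That fraction of the synodic month is 60.0/360 × 29.530 d ≈ 4.92 d.

4.9 days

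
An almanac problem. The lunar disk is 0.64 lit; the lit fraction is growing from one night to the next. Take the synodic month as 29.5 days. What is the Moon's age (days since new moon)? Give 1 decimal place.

Invert f = (1 − cos θ)/2 to get cos θ = 1 − 2(0.64) = -0.280, hence θ₀ = arccos -0.280 = 106.3°.
Waxing ⇒ before full, so θ = 106.3°.
Age = 29.5 × 106.3°/360° ≈ 8.71 days.

8.7 days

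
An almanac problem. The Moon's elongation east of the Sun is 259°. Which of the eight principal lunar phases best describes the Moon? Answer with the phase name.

259° lies in the last quarter sector of the 8-phase cycle.

last quarter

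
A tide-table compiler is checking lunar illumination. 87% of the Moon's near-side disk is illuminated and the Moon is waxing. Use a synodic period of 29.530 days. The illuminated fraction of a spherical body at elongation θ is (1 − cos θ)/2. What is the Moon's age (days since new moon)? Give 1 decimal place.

cos θ = 1 − 2f = -0.740, giving a principal value of 137.7°.
Waxing ⇒ before full, so θ = 137.7°.
At 360°/29.530 d per day, 137.7° corresponds to 11.30 days.

11.3 days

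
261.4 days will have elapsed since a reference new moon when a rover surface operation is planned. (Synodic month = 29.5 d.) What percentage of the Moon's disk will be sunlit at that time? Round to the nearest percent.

261.4/29.5 = 8.861 lunations, so 8 complete cycles and 25.40 d into the next.
Phase angle: θ = 360°·(25.40 d)/(29.5 d) = 310.0°.
cos 310.0° = 0.642, so f = (1 − 0.642)/2 = 0.179, so 18%.

18%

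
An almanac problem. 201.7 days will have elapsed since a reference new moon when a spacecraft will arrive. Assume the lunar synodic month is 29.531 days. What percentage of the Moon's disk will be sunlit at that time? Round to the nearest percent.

26%

201.7 d spans 6 complete synodic months (6 × 29.531 = 177.19 d) plus 24.51 d.
Phase angle: θ = 360°·(24.51 d)/(29.531 d) = 298.8°.
Illuminated fraction = (1 − cos 298.8°)/2 = (1 − 0.482)/2 ≈ 0.259, so 26%.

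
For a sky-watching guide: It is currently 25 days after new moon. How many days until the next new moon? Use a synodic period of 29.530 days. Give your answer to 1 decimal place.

4.5 days

One full lunation from the last new moon is 29.530 d; remaining = 29.530 − 25 = 4.530 d.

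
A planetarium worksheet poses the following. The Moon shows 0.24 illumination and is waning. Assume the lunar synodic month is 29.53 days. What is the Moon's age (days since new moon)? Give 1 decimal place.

24.7 days

Invert f = (1 − cos θ)/2 to get cos θ = 1 − 2(0.24) = 0.520, hence θ₀ = arccos 0.520 = 58.7°.
Since the Moon is past full (waning), take the reflex angle: θ = 360° − 58.7° = 301.3°.
Age = 29.53 × 301.3°/360° ≈ 24.72 days.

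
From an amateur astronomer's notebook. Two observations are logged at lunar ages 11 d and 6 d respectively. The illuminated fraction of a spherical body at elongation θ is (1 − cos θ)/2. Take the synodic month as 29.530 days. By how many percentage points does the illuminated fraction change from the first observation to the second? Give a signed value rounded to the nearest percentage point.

-49 pp

First observation: θ = 360°·11/29.530 = 134.1°, so f = 0.848.
Second observation: θ = 73.1°, f = 0.355.
Δf = 0.355 − 0.848 = -0.493, i.e. -49 pp.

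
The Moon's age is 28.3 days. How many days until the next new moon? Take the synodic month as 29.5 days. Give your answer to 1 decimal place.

1.2 days

The next new moon completes the synodic month: 29.5 − 28.3 = 1.200 days.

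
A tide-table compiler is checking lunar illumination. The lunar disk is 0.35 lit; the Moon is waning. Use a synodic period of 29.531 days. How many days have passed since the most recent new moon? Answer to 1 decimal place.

From f = (1 − cos θ)/2: cos θ = 1 − 2×0.35 = 0.300; arccos → 72.5°.
Since the Moon is past full (waning), take the reflex angle: θ = 360° − 72.5° = 287.5°.
Age = 29.531 × 287.5°/360° ≈ 23.58 days.

23.6 days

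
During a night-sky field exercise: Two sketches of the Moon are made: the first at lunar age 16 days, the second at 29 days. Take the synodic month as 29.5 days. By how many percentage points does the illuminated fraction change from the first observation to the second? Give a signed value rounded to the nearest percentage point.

θ₁ = 360° × 16/29.5 = 195.3°, f₁ = (1 − cos θ₁)/2 = 0.982.
θ₂ = 360° × 29/29.5 = 353.9°, f₂ = (1 − cos θ₂)/2 = 0.003.
Change = f₂ − f₁ = -0.980 → -98 percentage points.

-98 percentage points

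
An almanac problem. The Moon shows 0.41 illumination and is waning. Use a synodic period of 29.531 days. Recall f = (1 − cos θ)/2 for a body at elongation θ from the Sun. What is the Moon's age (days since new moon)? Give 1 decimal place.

From f = (1 − cos θ)/2: cos θ = 1 − 2×0.41 = 0.180; arccos → 79.6°.
A waning Moon lies in 180°–360°, so θ = 360° − 79.6° = 280.4°.
At 360°/29.531 d per day, 280.4° corresponds to 23.00 days.

23.0 days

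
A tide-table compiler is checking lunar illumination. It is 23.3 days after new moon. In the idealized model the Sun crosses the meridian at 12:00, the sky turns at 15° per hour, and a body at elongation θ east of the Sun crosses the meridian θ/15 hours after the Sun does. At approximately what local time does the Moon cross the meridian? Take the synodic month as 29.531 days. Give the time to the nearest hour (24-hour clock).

07:00

The Moon has covered 23.3/29.531 of its cycle, so θ ≈ 360° × 23.3/29.531 = 284.0°.
Delay after the Sun = 284.0° / (15°/h) ≈ 18.94 h.
12:00 + 18.94 h ≈ 06:56 → 07:00 to the nearest hour.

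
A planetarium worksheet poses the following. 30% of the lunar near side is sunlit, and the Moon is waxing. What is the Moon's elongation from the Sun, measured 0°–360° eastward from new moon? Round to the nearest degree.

66°

From f = (1 − cos θ)/2: cos θ = 1 − 2×0.30 = 0.400; arccos → 66.4°.
Before full moon the principal value applies: θ = 66.4°.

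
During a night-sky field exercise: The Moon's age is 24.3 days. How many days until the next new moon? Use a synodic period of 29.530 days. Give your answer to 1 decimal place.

The next new moon completes the synodic month: 29.530 − 24.3 = 5.230 days.

5.2 days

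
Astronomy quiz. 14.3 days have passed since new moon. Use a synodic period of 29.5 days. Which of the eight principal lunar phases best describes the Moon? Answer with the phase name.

At 14.3/29.5 of the cycle, θ ≈ 175° — the full moon range.

full moon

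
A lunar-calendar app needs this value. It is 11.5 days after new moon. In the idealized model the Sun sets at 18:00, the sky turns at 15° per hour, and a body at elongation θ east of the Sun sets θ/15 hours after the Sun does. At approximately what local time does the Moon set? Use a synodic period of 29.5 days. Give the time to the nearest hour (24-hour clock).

03:00

Elongation θ = 360° × 11.5/29.5 ≈ 140.3°.
Delay after the Sun = 140.3° / (15°/h) ≈ 9.36 h.
18:00 + 9.36 h ≈ 03:21 → 03:00 to the nearest hour.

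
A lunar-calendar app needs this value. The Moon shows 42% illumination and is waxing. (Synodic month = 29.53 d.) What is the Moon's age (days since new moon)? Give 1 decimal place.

From f = (1 − cos θ)/2: cos θ = 1 − 2×0.42 = 0.160; arccos → 80.8°.
Before full moon the principal value applies: θ = 80.8°.
That fraction of the synodic month is 80.8/360 × 29.53 d ≈ 6.63 d.

6.6 days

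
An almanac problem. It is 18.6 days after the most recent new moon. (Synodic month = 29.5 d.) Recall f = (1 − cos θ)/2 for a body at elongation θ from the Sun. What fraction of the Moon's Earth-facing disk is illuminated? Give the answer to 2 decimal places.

Phase angle: θ = 360°·(18.6 d)/(29.5 d) = 227.0°.
Illuminated fraction = (1 − cos 227.0°)/2 = (1 − (-0.682))/2 ≈ 0.841.

0.84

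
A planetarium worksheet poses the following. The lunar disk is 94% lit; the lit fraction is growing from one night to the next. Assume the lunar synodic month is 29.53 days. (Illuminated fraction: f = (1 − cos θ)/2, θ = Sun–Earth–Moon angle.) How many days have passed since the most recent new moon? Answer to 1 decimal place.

12.4 days

cos θ = 1 − 2f = -0.880, giving a principal value of 151.6°.
Waxing ⇒ before full, so θ = 151.6°.
Age = 29.53 × 151.6°/360° ≈ 12.44 days.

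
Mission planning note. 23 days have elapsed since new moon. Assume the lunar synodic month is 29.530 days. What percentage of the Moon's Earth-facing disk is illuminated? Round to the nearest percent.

The Moon has covered 23/29.530 of its cycle, so θ ≈ 360° × 23/29.530 = 280.4°.
Illuminated fraction = (1 − cos 280.4°)/2 = (1 − 0.180)/2 ≈ 0.410, so 41%.

41%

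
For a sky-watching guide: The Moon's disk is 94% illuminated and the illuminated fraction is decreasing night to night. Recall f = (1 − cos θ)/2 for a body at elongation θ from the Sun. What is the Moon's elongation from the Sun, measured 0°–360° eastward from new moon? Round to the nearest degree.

Invert f = (1 − cos θ)/2 to get cos θ = 1 − 2(0.94) = -0.880, hence θ₀ = arccos -0.880 = 151.6°.
Since the Moon is past full (waning), take the reflex angle: θ = 360° − 151.6° = 208.4°.

208°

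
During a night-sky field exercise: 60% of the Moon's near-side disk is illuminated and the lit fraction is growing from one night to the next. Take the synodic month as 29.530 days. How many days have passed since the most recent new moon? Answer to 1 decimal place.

From f = (1 − cos θ)/2: cos θ = 1 − 2×0.60 = -0.200; arccos → 101.5°.
The Moon is waxing (0°–180°), so θ = 101.5° directly.
Age = 29.530 × 101.5°/360° ≈ 8.33 days.

8.3 days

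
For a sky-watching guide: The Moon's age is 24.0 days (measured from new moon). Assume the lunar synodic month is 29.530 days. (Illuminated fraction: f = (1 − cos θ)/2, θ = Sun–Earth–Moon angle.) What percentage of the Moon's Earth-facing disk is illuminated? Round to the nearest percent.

The Moon has covered 24.0/29.530 of its cycle, so θ ≈ 360° × 24.0/29.530 = 292.6°.
cos 292.6° = 0.384, so f = (1 − 0.384)/2 = 0.308, so 31%.

31%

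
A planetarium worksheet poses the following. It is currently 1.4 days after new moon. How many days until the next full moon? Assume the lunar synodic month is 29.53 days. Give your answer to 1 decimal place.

Full moon occurs at elongation 180°, i.e. at age 29.53 × 180/360 = 14.765 d.
That is 14.765 − 1.4 = 13.365 days ahead.

13.4 days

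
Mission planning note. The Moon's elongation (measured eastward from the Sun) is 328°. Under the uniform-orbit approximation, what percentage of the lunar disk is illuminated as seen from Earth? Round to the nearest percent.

cos 328° = 0.848, so f = (1 − 0.848)/2 = 0.076, i.e. 8%.

8%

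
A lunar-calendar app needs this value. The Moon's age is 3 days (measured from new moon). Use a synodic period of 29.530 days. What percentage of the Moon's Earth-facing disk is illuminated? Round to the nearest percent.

10%

Elongation θ = 360° × 3/29.530 ≈ 36.6°.
cos 36.6° = 0.803, so f = (1 − 0.803)/2 = 0.098, so 10%.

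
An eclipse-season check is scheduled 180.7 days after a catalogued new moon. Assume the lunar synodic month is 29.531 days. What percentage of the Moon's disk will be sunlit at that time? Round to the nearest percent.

13%

Reduce mod P: 180.7 − 6×29.531 = 3.51 d into the current lunation.
The Moon has covered 3.51/29.531 of its cycle, so θ ≈ 360° × 3.51/29.531 = 42.8°.
cos 42.8° = 0.733, so f = (1 − 0.733)/2 = 0.133, so 13%.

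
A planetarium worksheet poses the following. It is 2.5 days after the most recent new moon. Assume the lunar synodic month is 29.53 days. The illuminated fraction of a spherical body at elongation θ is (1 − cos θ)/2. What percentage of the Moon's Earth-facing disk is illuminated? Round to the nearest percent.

7%

Phase angle: θ = 360°·(2.5 d)/(29.53 d) = 30.5°.
cos 30.5° = 0.862, so f = (1 − 0.862)/2 = 0.069, so 7%.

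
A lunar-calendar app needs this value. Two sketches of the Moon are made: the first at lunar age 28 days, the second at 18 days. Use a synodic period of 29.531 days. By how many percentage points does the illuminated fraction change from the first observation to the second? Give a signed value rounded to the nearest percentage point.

θ₁ = 360° × 28/29.531 = 341.3°, f₁ = (1 − cos θ₁)/2 = 0.026.
θ₂ = 360° × 18/29.531 = 219.4°, f₂ = (1 − cos θ₂)/2 = 0.886.
Change = f₂ − f₁ = +0.860 → +86 percentage points.

+86 percentage points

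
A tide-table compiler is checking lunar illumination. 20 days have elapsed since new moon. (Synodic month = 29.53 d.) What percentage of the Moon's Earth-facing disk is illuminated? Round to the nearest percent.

72%

The Moon has covered 20/29.53 of its cycle, so θ ≈ 360° × 20/29.53 = 243.8°.
With cos θ = (-0.441), the lit fraction is (1 − (-0.441))/2 ≈ 0.721, so 72%.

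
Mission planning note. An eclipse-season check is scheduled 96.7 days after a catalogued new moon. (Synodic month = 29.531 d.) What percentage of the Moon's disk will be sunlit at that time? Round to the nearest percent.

96.7 d spans 3 complete synodic months (3 × 29.531 = 88.59 d) plus 8.11 d.
Phase angle: θ = 360°·(8.11 d)/(29.531 d) = 98.8°.
With cos θ = (-0.153), the lit fraction is (1 − (-0.153))/2 ≈ 0.577, so 58%.

58%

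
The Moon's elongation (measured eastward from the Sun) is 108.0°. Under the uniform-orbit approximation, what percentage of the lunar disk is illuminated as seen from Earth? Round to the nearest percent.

65%

Half-versine of 108.0°: (1 − (-0.309))/2 = 0.655, i.e. 65%.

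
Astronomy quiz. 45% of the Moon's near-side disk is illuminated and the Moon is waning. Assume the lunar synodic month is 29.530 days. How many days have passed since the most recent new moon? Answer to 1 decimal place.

22.6 days

From f = (1 − cos θ)/2: cos θ = 1 − 2×0.45 = 0.100; arccos → 84.3°.
A waning Moon lies in 180°–360°, so θ = 360° − 84.3° = 275.7°.
At 360°/29.530 d per day, 275.7° corresponds to 22.62 days.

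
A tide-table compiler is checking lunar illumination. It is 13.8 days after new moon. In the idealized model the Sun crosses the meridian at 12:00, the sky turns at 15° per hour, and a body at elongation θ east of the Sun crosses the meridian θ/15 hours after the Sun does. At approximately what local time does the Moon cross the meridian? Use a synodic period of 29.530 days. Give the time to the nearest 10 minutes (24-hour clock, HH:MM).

Elongation θ = 360° × 13.8/29.530 ≈ 168.2°.
At 15° of sky rotation per hour, 168.2° corresponds to a 11.22 h lag.
12:00 + 11.216 h ≈ 23:13 → 23:10 to the nearest ten minutes.

23:10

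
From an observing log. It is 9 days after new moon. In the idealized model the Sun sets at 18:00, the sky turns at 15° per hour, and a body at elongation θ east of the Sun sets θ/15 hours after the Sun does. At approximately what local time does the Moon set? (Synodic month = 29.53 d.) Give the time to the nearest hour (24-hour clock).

The Moon has covered 9/29.53 of its cycle, so θ ≈ 360° × 9/29.53 = 109.7°.
Delay after the Sun = 109.7° / (15°/h) ≈ 7.31 h.
18:00 + 7.31 h ≈ 01:19 → 01:00 to the nearest hour.

01:00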